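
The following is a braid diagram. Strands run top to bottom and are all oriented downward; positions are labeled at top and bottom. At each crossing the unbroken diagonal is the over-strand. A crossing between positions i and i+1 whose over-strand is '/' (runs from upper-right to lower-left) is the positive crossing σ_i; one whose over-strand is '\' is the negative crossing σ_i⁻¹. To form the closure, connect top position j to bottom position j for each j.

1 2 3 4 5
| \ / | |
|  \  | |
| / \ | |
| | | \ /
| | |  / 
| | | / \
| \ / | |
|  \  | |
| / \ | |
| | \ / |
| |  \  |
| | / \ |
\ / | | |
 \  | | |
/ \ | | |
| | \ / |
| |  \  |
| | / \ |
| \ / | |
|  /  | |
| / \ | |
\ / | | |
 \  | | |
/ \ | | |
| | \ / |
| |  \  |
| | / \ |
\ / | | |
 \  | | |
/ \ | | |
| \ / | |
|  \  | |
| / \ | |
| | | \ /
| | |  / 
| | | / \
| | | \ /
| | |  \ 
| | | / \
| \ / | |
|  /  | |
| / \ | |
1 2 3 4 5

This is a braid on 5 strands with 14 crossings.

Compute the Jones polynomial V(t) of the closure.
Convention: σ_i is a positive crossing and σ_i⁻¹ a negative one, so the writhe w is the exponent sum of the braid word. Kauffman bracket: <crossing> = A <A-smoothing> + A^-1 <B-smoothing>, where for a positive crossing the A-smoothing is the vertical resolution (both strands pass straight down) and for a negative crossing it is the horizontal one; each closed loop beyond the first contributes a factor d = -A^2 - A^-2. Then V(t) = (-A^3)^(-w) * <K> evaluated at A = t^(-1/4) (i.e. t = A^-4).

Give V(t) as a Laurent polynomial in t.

Reading the diagram top to bottom ('/'-over between positions i,i+1 = s_i, '\'-over = s_i^-1): braid word = s2^-1 s4 s2^-1 s3^-1 s1^-1 s3^-1 s2 s1^-1 s3^-1 s1^-1 s2^-1 s4 s4^-1 s2.
The presented braid s2^-1 s4 s2^-1 s3^-1 s1^-1 s3^-1 s2 s1^-1 s3^-1 s1^-1 s2^-1 s4 s4^-1 s2 on 5 strands reduces by inverse Markov moves (closure unchanged at each step):
  Deconjugate: the word is γ·β·γ⁻¹ with γ = s2^-1 s4 (prefix) and γ⁻¹ = s4^-1 s2 (suffix); strip both.
  Destabilize: the word has the form β·s4 where s4 occurs only as the final letter (β ∈ B_4); drop it and the last strand → 4 strands.
Reduced to β = s2^-1 s3^-1 s1^-1 s3^-1 s2 s1^-1 s3^-1 s1^-1 s2^-1 on 4 strands, 9 crossings.
Compute on β:
Braid: s2^-1 s3^-1 s1^-1 s3^-1 s2 s1^-1 s3^-1 s1^-1 s2^-1 on 4 strands, 9 crossings.
Writhe w = (#positive) - (#negative) = 1 - 8 = -7.
Computing the Kauffman bracket via state sum. There are 2^9 = 512 states.
For each crossing: s=0 is the vertical smoothing, s=1 horizontal. Crossing k contributes A^(sign_k * (1 - 2*s_k)); loop factor d = -A^2 - A^-2.
Tabulate the states by total A-exponent and number of loops L (A-exp: L × count):
  A^9: L=6 ×1
  A^7: L=5 ×9
  A^5: L=4 ×35, L=6 ×1
  A^3: L=3 ×74, L=5 ×10
  A^1: L=2 ×85, L=4 ×41
  A^-1: L=1 ×42, L=3 ×80, L=5 ×4
  A^-3: L=2 ×65, L=4 ×19
  A^-5: L=1 ×9, L=3 ×26, L=5 ×1
  A^-7: L=2 ×6, L=4 ×3
  A^-9: L=3 ×1
Each group contributes A^e * Σ count * d^(L-1):
Powers of d = -A^2 - A^-2: d^2 = A^4 + 2 + A^-4; d^3 = -A^6 - 3*A^2 - 3*A^-2 - A^-6; d^4 = A^8 + 4*A^4 + 6 + 4*A^-4 + A^-8; d^5 = -A^10 - 5*A^6 - 10*A^2 - 10*A^-2 - 5*A^-6 - A^-10.
  A^9 * (d^5) = -A^19 - 5*A^15 - 10*A^11 - 10*A^7 - 5*A^3 - A^-1
  A^7 * (9*d^4) = 9*A^15 + 36*A^11 + 54*A^7 + 36*A^3 + 9*A^-1
  A^5 * (35*d^3 + d^5) = -A^15 - 40*A^11 - 115*A^7 - 115*A^3 - 40*A^-1 - A^-5
  A^3 * (74*d^2 + 10*d^4) = 10*A^11 + 114*A^7 + 208*A^3 + 114*A^-1 + 10*A^-5
  A^1 * (85*d + 41*d^3) = -41*A^7 - 208*A^3 - 208*A^-1 - 41*A^-5
  A^-1 * (42 + 80*d^2 + 4*d^4) = 4*A^7 + 96*A^3 + 226*A^-1 + 96*A^-5 + 4*A^-9
  A^-3 * (65*d + 19*d^3) = -19*A^3 - 122*A^-1 - 122*A^-5 - 19*A^-9
  A^-5 * (9 + 26*d^2 + d^4) = A^3 + 30*A^-1 + 67*A^-5 + 30*A^-9 + A^-13
  A^-7 * (6*d + 3*d^3) = -3*A^-1 - 15*A^-5 - 15*A^-9 - 3*A^-13
  A^-9 * (d^2) = A^-5 + 2*A^-9 + A^-13
Summing the groups: <K> = -A^19 + 3*A^15 - 4*A^11 + 6*A^7 - 6*A^3 + 5*A^-1 - 5*A^-5 + 2*A^-9 - A^-13
Normalise by the writhe: (-A^3)^(-w) = (-A^3)^(7) = -A^21, so f(A) = -A^21 * <K> = A^40 - 3*A^36 + 4*A^32 - 6*A^28 + 6*A^24 - 5*A^20 + 5*A^16 - 2*A^12 + A^8.
Substitute A = t^(-1/4), i.e. A^e → t^(-e/4): V(t) = t^-2 - 2*t^-3 + 5*t^-4 - 5*t^-5 + 6*t^-6 - 6*t^-7 + 4*t^-8 - 3*t^-9 + t^-10

Answer: t^-2 - 2*t^-3 + 5*t^-4 - 5*t^-5 + 6*t^-6 - 6*t^-7 + 4*t^-8 - 3*t^-9 + t^-10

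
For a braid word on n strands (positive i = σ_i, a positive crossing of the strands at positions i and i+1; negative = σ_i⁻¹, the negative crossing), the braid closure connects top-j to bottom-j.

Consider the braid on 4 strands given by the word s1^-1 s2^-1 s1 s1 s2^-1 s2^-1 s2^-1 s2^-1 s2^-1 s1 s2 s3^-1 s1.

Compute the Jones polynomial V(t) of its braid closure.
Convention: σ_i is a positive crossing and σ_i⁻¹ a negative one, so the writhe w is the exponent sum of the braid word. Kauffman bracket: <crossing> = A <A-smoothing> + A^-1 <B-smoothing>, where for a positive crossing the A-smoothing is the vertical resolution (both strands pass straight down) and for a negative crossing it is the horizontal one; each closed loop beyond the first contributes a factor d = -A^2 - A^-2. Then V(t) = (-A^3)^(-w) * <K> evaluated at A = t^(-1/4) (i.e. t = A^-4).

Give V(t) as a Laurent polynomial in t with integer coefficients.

The presented braid s1^-1 s2^-1 s1 s1 s2^-1 s2^-1 s2^-1 s2^-1 s2^-1 s1 s2 s3^-1 s1 on 4 strands reduces by inverse Markov moves (closure unchanged at each step):
  Deconjugate: the word is γ·β·γ⁻¹ with γ = s1^-1 (prefix) and γ⁻¹ = s1 (suffix); strip both.
  Destabilize: the word has the form β·s3^-1 where s3^-1 occurs only as the final letter (β ∈ B_3); drop it and the last strand → 3 strands.
  Deconjugate: the word is γ·β·γ⁻¹ with γ = s2^-1 (prefix) and γ⁻¹ = s2 (suffix); strip both.
Reduced to β = s1 s1 s2^-1 s2^-1 s2^-1 s2^-1 s2^-1 s1 on 3 strands, 8 crossings.
Compute on β:
Braid: s1 s1 s2^-1 s2^-1 s2^-1 s2^-1 s2^-1 s1 on 3 strands, 8 crossings.
Writhe w = (#positive) - (#negative) = 3 - 5 = -2.
Enumerate smoothing states for the bracket polynomial. There are 2^8 = 256 states.
Each crossing splits two ways (0=vertical, 1=horizontal). The state's weight is A^(#A-smoothings - #B-smoothings) * d^(loops - 1).
Tabulate the states by total A-exponent and number of loops L (A-exp: L × count):
  A^8: L=6 ×1
  A^6: L=5 ×8
  A^4: L=4 ×25, L=6 ×3
  A^2: L=3 ×40, L=5 ×15, L=7 ×1
  A^0: L=2 ×35, L=4 ×30, L=6 ×5
  A^-2: L=1 ×15, L=3 ×31, L=5 ×10
  A^-4: L=2 ×18, L=4 ×10
  A^-6: L=3 ×8
  A^-8: L=4 ×1
Each group contributes A^e * Σ count * d^(L-1):
Powers of d = -A^2 - A^-2: d^2 = A^4 + 2 + A^-4; d^3 = -A^6 - 3*A^2 - 3*A^-2 - A^-6; d^4 = A^8 + 4*A^4 + 6 + 4*A^-4 + A^-8; d^5 = -A^10 - 5*A^6 - 10*A^2 - 10*A^-2 - 5*A^-6 - A^-10; d^6 = A^12 + 6*A^8 + 15*A^4 + 20 + 15*A^-4 + 6*A^-8 + A^-12.
  A^8 * (d^5) = -A^18 - 5*A^14 - 10*A^10 - 10*A^6 - 5*A^2 - A^-2
  A^6 * (8*d^4) = 8*A^14 + 32*A^10 + 48*A^6 + 32*A^2 + 8*A^-2
  A^4 * (25*d^3 + 3*d^5) = -3*A^14 - 40*A^10 - 105*A^6 - 105*A^2 - 40*A^-2 - 3*A^-6
  A^2 * (40*d^2 + 15*d^4 + d^6) = A^14 + 21*A^10 + 115*A^6 + 190*A^2 + 115*A^-2 + 21*A^-6 + A^-10
  A^0 * (35*d + 30*d^3 + 5*d^5) = -5*A^10 - 55*A^6 - 175*A^2 - 175*A^-2 - 55*A^-6 - 5*A^-10
  A^-2 * (15 + 31*d^2 + 10*d^4) = 10*A^6 + 71*A^2 + 137*A^-2 + 71*A^-6 + 10*A^-10
  A^-4 * (18*d + 10*d^3) = -10*A^2 - 48*A^-2 - 48*A^-6 - 10*A^-10
  A^-6 * (8*d^2) = 8*A^-2 + 16*A^-6 + 8*A^-10
  A^-8 * (d^3) = -A^-2 - 3*A^-6 - 3*A^-10 - A^-14
Summing the groups: <K> = -A^18 + A^14 - 2*A^10 + 3*A^6 - 2*A^2 + 3*A^-2 - A^-6 + A^-10 - A^-14
Normalise by the writhe: (-A^3)^(-w) = (-A^3)^(2) = A^6, so f(A) = A^6 * <K> = -A^24 + A^20 - 2*A^16 + 3*A^12 - 2*A^8 + 3*A^4 - 1 + A^-4 - A^-8.
Substitute A = t^(-1/4), i.e. A^e → t^(-e/4): V(t) = -t^2 + t - 1 + 3*t^-1 - 2*t^-2 + 3*t^-3 - 2*t^-4 + t^-5 - t^-6

Answer: -t^2 + t - 1 + 3*t^-1 - 2*t^-2 + 3*t^-3 - 2*t^-4 + t^-5 - t^-6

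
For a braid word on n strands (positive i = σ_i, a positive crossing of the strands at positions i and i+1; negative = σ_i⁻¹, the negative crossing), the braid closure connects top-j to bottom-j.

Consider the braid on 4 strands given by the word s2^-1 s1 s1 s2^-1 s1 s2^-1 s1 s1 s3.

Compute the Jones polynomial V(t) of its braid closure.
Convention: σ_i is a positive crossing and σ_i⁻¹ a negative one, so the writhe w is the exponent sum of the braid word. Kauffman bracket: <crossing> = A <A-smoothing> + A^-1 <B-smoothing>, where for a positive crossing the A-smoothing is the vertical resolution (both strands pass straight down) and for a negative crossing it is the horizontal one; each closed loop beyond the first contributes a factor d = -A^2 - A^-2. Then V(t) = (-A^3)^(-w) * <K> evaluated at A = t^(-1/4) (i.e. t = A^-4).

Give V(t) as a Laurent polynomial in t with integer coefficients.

-t^6 + 3*t^5 - 5*t^4 + 6*t^3 - 6*t^2 + 6*t - 4 + 3*t^-1 - t^-2

Derivation:
The presented braid s2^-1 s1 s1 s2^-1 s1 s2^-1 s1 s1 s3 on 4 strands reduces by inverse Markov moves (closure unchanged at each step):
  Destabilize: the word has the form β·s3 where s3 occurs only as the final letter (β ∈ B_3); drop it and the last strand → 3 strands.
Reduced to β = s2^-1 s1 s1 s2^-1 s1 s2^-1 s1 s1 on 3 strands, 8 crossings.
Compute on β:
Braid: s2^-1 s1 s1 s2^-1 s1 s2^-1 s1 s1 on 3 strands, 8 crossings.
Writhe w = (#positive) - (#negative) = 5 - 3 = 2.
State-sum expansion of <K>. There are 2^8 = 256 states.
Each crossing splits two ways (0=vertical, 1=horizontal). The state's weight is A^(#A-smoothings - #B-smoothings) * d^(loops - 1).
Tabulate the states by total A-exponent and number of loops L (A-exp: L × count):
  A^8: L=4 ×1
  A^6: L=3 ×8
  A^4: L=2 ×26, L=4 ×2
  A^2: L=1 ×35, L=3 ×21
  A^0: L=2 ×63, L=4 ×7
  A^-2: L=3 ×55, L=5 ×1
  A^-4: L=4 ×28
  A^-6: L=5 ×8
  A^-8: L=6 ×1
Each group contributes A^e * Σ count * d^(L-1):
Powers of d = -A^2 - A^-2: d^2 = A^4 + 2 + A^-4; d^3 = -A^6 - 3*A^2 - 3*A^-2 - A^-6; d^4 = A^8 + 4*A^4 + 6 + 4*A^-4 + A^-8; d^5 = -A^10 - 5*A^6 - 10*A^2 - 10*A^-2 - 5*A^-6 - A^-10.
  A^8 * (d^3) = -A^14 - 3*A^10 - 3*A^6 - A^2
  A^6 * (8*d^2) = 8*A^10 + 16*A^6 + 8*A^2
  A^4 * (26*d + 2*d^3) = -2*A^10 - 32*A^6 - 32*A^2 - 2*A^-2
  A^2 * (35 + 21*d^2) = 21*A^6 + 77*A^2 + 21*A^-2
  A^0 * (63*d + 7*d^3) = -7*A^6 - 84*A^2 - 84*A^-2 - 7*A^-6
  A^-2 * (55*d^2 + d^4) = A^6 + 59*A^2 + 116*A^-2 + 59*A^-6 + A^-10
  A^-4 * (28*d^3) = -28*A^2 - 84*A^-2 - 84*A^-6 - 28*A^-10
  A^-6 * (8*d^4) = 8*A^2 + 32*A^-2 + 48*A^-6 + 32*A^-10 + 8*A^-14
  A^-8 * (d^5) = -A^2 - 5*A^-2 - 10*A^-6 - 10*A^-10 - 5*A^-14 - A^-18
Summing the groups: <K> = -A^14 + 3*A^10 - 4*A^6 + 6*A^2 - 6*A^-2 + 6*A^-6 - 5*A^-10 + 3*A^-14 - A^-18
Normalise by the writhe: (-A^3)^(-w) = (-A^3)^(-2) = A^-6, so f(A) = A^-6 * <K> = -A^8 + 3*A^4 - 4 + 6*A^-4 - 6*A^-8 + 6*A^-12 - 5*A^-16 + 3*A^-20 - A^-24.
Substitute A = t^(-1/4), i.e. A^e → t^(-e/4): V(t) = -t^6 + 3*t^5 - 5*t^4 + 6*t^3 - 6*t^2 + 6*t - 4 + 3*t^-1 - t^-2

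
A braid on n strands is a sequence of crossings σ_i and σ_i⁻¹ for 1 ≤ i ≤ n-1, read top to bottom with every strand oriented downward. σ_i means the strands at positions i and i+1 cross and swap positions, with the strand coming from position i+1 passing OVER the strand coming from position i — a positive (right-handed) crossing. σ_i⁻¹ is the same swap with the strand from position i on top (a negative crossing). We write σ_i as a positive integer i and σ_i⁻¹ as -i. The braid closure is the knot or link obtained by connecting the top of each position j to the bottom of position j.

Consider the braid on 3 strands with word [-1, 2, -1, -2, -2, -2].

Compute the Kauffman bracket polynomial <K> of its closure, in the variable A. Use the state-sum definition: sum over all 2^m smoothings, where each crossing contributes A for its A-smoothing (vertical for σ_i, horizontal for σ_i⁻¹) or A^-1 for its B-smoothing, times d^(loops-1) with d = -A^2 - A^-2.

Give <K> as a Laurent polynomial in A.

-A^12 + A^8 - A^4 + 2 - A^-4 + A^-8

Derivation:
Braid: s1^-1 s2 s1^-1 s2^-1 s2^-1 s2^-1 on 3 strands, 6 crossings.
Writhe w = (#positive) - (#negative) = 1 - 5 = -4.
State-sum expansion of <K>. There are 2^6 = 64 states.
For each crossing: s=0 is the vertical smoothing, s=1 horizontal. Crossing k contributes A^(sign_k * (1 - 2*s_k)); loop factor d = -A^2 - A^-2.
Tabulate the states by total A-exponent and number of loops L (A-exp: L × count):
  A^6: L=4 ×1
  A^4: L=3 ×6
  A^2: L=2 ×12, L=4 ×3
  A^0: L=1 ×9, L=3 ×10, L=5 ×1
  A^-2: L=2 ×12, L=4 ×3
  A^-4: L=1 ×2, L=3 ×4
  A^-6: L=2 ×1
Each group contributes A^e * Σ count * d^(L-1):
Powers of d = -A^2 - A^-2: d^2 = A^4 + 2 + A^-4; d^3 = -A^6 - 3*A^2 - 3*A^-2 - A^-6; d^4 = A^8 + 4*A^4 + 6 + 4*A^-4 + A^-8.
  A^6 * (d^3) = -A^12 - 3*A^8 - 3*A^4 - 1
  A^4 * (6*d^2) = 6*A^8 + 12*A^4 + 6
  A^2 * (12*d + 3*d^3) = -3*A^8 - 21*A^4 - 21 - 3*A^-4
  A^0 * (9 + 10*d^2 + d^4) = A^8 + 14*A^4 + 35 + 14*A^-4 + A^-8
  A^-2 * (12*d + 3*d^3) = -3*A^4 - 21 - 21*A^-4 - 3*A^-8
  A^-4 * (2 + 4*d^2) = 4 + 10*A^-4 + 4*A^-8
  A^-6 * (d) = -A^-4 - A^-8
Summing the groups: <K> = -A^12 + A^8 - A^4 + 2 - A^-4 + A^-8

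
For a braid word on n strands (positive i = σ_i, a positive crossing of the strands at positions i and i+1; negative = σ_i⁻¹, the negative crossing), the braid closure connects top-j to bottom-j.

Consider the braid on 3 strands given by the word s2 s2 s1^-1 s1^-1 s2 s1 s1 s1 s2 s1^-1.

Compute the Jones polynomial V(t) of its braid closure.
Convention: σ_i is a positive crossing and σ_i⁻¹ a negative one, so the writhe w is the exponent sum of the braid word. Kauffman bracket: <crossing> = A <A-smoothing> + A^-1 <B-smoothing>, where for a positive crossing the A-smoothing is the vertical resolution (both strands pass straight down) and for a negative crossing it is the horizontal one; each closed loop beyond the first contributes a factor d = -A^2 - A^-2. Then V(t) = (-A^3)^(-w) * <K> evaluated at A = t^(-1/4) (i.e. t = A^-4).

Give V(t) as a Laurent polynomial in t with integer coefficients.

Braid: s2 s2 s1^-1 s1^-1 s2 s1 s1 s1 s2 s1^-1 on 3 strands, 10 crossings.
Writhe w = (#positive) - (#negative) = 7 - 3 = 4.
Enumerate smoothing states for the bracket polynomial. There are 2^10 = 1024 states.
Smooth each crossing (0=||, 1=⌣⌢); contribution A^(Σ sign_k(1-2s_k)) * d^(L-1).
Tabulate the states by total A-exponent and number of loops L (A-exp: L × count):
  A^10: L=4 ×1
  A^8: L=3 ×7, L=5 ×3
  A^6: L=2 ×19, L=4 ×23, L=6 ×3
  A^4: L=1 ×20, L=3 ×75, L=5 ×24, L=7 ×1
  A^2: L=2 ×114, L=4 ×86, L=6 ×10
  A^0: L=1 ×51, L=3 ×155, L=5 ×45, L=7 ×1
  A^-2: L=2 ×102, L=4 ×98, L=6 ×10
  A^-4: L=3 ×89, L=5 ×30, L=7 ×1
  A^-6: L=4 ×41, L=6 ×4
  A^-8: L=5 ×10
  A^-10: L=6 ×1
Each group contributes A^e * Σ count * d^(L-1):
Powers of d = -A^2 - A^-2: d^2 = A^4 + 2 + A^-4; d^3 = -A^6 - 3*A^2 - 3*A^-2 - A^-6; d^4 = A^8 + 4*A^4 + 6 + 4*A^-4 + A^-8; d^5 = -A^10 - 5*A^6 - 10*A^2 - 10*A^-2 - 5*A^-6 - A^-10; d^6 = A^12 + 6*A^8 + 15*A^4 + 20 + 15*A^-4 + 6*A^-8 + A^-12.
  A^10 * (d^3) = -A^16 - 3*A^12 - 3*A^8 - A^4
  A^8 * (7*d^2 + 3*d^4) = 3*A^16 + 19*A^12 + 32*A^8 + 19*A^4 + 3
  A^6 * (19*d + 23*d^3 + 3*d^5) = -3*A^16 - 38*A^12 - 118*A^8 - 118*A^4 - 38 - 3*A^-4
  A^4 * (20 + 75*d^2 + 24*d^4 + d^6) = A^16 + 30*A^12 + 186*A^8 + 334*A^4 + 186 + 30*A^-4 + A^-8
  A^2 * (114*d + 86*d^3 + 10*d^5) = -10*A^12 - 136*A^8 - 472*A^4 - 472 - 136*A^-4 - 10*A^-8
  A^0 * (51 + 155*d^2 + 45*d^4 + d^6) = A^12 + 51*A^8 + 350*A^4 + 651 + 350*A^-4 + 51*A^-8 + A^-12
  A^-2 * (102*d + 98*d^3 + 10*d^5) = -10*A^8 - 148*A^4 - 496 - 496*A^-4 - 148*A^-8 - 10*A^-12
  A^-4 * (89*d^2 + 30*d^4 + d^6) = A^8 + 36*A^4 + 224 + 378*A^-4 + 224*A^-8 + 36*A^-12 + A^-16
  A^-6 * (41*d^3 + 4*d^5) = -4*A^4 - 61 - 163*A^-4 - 163*A^-8 - 61*A^-12 - 4*A^-16
  A^-8 * (10*d^4) = 10 + 40*A^-4 + 60*A^-8 + 40*A^-12 + 10*A^-16
  A^-10 * (d^5) = -1 - 5*A^-4 - 10*A^-8 - 10*A^-12 - 5*A^-16 - A^-20
Summing the groups: <K> = -A^12 + 3*A^8 - 4*A^4 + 6 - 5*A^-4 + 5*A^-8 - 4*A^-12 + 2*A^-16 - A^-20
Normalise by the writhe: (-A^3)^(-w) = (-A^3)^(-4) = A^-12, so f(A) = A^-12 * <K> = -1 + 3*A^-4 - 4*A^-8 + 6*A^-12 - 5*A^-16 + 5*A^-20 - 4*A^-24 + 2*A^-28 - A^-32.
Substitute A = t^(-1/4), i.e. A^e → t^(-e/4): V(t) = -t^8 + 2*t^7 - 4*t^6 + 5*t^5 - 5*t^4 + 6*t^3 - 4*t^2 + 3*t - 1

Answer: -t^8 + 2*t^7 - 4*t^6 + 5*t^5 - 5*t^4 + 6*t^3 - 4*t^2 + 3*t - 1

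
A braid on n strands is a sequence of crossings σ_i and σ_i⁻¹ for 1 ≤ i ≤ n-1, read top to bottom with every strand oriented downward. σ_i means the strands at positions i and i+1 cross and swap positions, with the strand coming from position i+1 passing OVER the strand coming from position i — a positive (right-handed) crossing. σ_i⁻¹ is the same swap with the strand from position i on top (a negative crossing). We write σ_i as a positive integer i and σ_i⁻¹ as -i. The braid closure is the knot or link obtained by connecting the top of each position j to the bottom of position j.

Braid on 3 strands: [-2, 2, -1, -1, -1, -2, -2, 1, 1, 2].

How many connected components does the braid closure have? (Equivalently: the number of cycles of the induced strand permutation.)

1

Derivation:
Track the strand permutation on 3 strands, starting from identity.
  step 1: s2^-1 swaps positions 2,3 -> [1 3 2]
  step 2: s2 swaps positions 2,3 -> [1 2 3]
  step 3: s1^-1 swaps positions 1,2 -> [2 1 3]
  step 4: s1^-1 swaps positions 1,2 -> [1 2 3]
  step 5: s1^-1 swaps positions 1,2 -> [2 1 3]
  step 6: s2^-1 swaps positions 2,3 -> [2 3 1]
  step 7: s2^-1 swaps positions 2,3 -> [2 1 3]
  step 8: s1 swaps positions 1,2 -> [1 2 3]
  step 9: s1 swaps positions 1,2 -> [2 1 3]
  step 10: s2 swaps positions 2,3 -> [2 3 1]
Final permutation (position -> original strand): [2 3 1]
Closure components = cycle count of this permutation = 1.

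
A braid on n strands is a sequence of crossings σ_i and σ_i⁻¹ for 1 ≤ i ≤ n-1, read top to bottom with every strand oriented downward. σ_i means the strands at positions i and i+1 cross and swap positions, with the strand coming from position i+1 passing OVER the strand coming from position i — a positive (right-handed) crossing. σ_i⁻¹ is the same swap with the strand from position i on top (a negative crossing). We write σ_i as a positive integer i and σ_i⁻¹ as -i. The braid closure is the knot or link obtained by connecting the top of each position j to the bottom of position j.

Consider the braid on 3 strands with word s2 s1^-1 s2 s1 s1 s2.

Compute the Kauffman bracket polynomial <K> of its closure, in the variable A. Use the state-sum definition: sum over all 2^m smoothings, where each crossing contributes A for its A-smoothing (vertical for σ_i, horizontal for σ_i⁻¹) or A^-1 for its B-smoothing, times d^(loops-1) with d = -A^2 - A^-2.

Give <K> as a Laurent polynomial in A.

A^8 - A^4 + 2 - A^-4 + A^-8 - A^-12

Derivation:
Braid: s2 s1^-1 s2 s1 s1 s2 on 3 strands, 6 crossings.
Writhe w = (#positive) - (#negative) = 5 - 1 = 4.
State-sum expansion of <K>. There are 2^6 = 64 states.
Each crossing splits two ways (0=vertical, 1=horizontal). The state's weight is A^(#A-smoothings - #B-smoothings) * d^(loops - 1).
Tabulate the states by total A-exponent and number of loops L (A-exp: L × count):
  A^6: L=2 ×1
  A^4: L=1 ×3, L=3 ×3
  A^2: L=2 ×14, L=4 ×1
  A^0: L=1 ×10, L=3 ×10
  A^-2: L=2 ×13, L=4 ×2
  A^-4: L=3 ×6
  A^-6: L=4 ×1
Each group contributes A^e * Σ count * d^(L-1):
Powers of d = -A^2 - A^-2: d^2 = A^4 + 2 + A^-4; d^3 = -A^6 - 3*A^2 - 3*A^-2 - A^-6.
  A^6 * (d) = -A^8 - A^4
  A^4 * (3 + 3*d^2) = 3*A^8 + 9*A^4 + 3
  A^2 * (14*d + d^3) = -A^8 - 17*A^4 - 17 - A^-4
  A^0 * (10 + 10*d^2) = 10*A^4 + 30 + 10*A^-4
  A^-2 * (13*d + 2*d^3) = -2*A^4 - 19 - 19*A^-4 - 2*A^-8
  A^-4 * (6*d^2) = 6 + 12*A^-4 + 6*A^-8
  A^-6 * (d^3) = -1 - 3*A^-4 - 3*A^-8 - A^-12
Summing the groups: <K> = A^8 - A^4 + 2 - A^-4 + A^-8 - A^-12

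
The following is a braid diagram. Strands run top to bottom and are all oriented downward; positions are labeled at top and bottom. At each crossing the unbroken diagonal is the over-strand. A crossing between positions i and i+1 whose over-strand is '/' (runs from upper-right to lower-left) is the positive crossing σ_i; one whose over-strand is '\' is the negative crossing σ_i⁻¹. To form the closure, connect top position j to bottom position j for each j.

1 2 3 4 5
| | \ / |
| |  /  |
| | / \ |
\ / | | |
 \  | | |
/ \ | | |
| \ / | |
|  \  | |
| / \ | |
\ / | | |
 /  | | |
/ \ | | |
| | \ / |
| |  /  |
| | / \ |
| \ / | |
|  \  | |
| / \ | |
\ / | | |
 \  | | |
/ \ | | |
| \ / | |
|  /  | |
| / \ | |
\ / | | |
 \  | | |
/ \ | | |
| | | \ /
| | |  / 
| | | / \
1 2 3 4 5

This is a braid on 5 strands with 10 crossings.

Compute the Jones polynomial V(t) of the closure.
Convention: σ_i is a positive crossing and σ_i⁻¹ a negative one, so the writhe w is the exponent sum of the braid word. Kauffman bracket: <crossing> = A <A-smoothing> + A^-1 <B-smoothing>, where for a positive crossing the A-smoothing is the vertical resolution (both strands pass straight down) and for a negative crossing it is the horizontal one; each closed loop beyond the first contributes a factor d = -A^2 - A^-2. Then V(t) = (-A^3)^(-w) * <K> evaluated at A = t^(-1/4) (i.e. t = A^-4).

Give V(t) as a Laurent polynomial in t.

Reading the diagram top to bottom ('/'-over between positions i,i+1 = s_i, '\'-over = s_i^-1): braid word = s3 s1^-1 s2^-1 s1 s3 s2^-1 s1^-1 s2 s1^-1 s4.
The presented braid s3 s1^-1 s2^-1 s1 s3 s2^-1 s1^-1 s2 s1^-1 s4 on 5 strands reduces by inverse Markov moves (closure unchanged at each step):
  Destabilize: the word has the form β·s4 where s4 occurs only as the final letter (β ∈ B_4); drop it and the last strand → 4 strands.
Reduced to β = s3 s1^-1 s2^-1 s1 s3 s2^-1 s1^-1 s2 s1^-1 on 4 strands, 9 crossings.
Compute on β:
Braid: s3 s1^-1 s2^-1 s1 s3 s2^-1 s1^-1 s2 s1^-1 on 4 strands, 9 crossings.
Writhe w = (#positive) - (#negative) = 4 - 5 = -1.
Enumerate smoothing states for the bracket polynomial. There are 2^9 = 512 states.
Smooth each crossing (0=||, 1=⌣⌢); contribution A^(Σ sign_k(1-2s_k)) * d^(L-1).
Tabulate the states by total A-exponent and number of loops L (A-exp: L × count):
  A^9: L=5 ×1
  A^7: L=4 ×9
  A^5: L=3 ×32, L=5 ×4
  A^3: L=2 ×53, L=4 ×30, L=6 ×1
  A^1: L=1 ×35, L=3 ×80, L=5 ×11
  A^-1: L=2 ×86, L=4 ×39, L=6 ×1
  A^-3: L=1 ×21, L=3 ×58, L=5 ×5
  A^-5: L=2 ×26, L=4 ×10
  A^-7: L=1 ×3, L=3 ×6
  A^-9: L=2 ×1
Each group contributes A^e * Σ count * d^(L-1):
Powers of d = -A^2 - A^-2: d^2 = A^4 + 2 + A^-4; d^3 = -A^6 - 3*A^2 - 3*A^-2 - A^-6; d^4 = A^8 + 4*A^4 + 6 + 4*A^-4 + A^-8; d^5 = -A^10 - 5*A^6 - 10*A^2 - 10*A^-2 - 5*A^-6 - A^-10.
  A^9 * (d^4) = A^17 + 4*A^13 + 6*A^9 + 4*A^5 + A
  A^7 * (9*d^3) = -9*A^13 - 27*A^9 - 27*A^5 - 9*A
  A^5 * (32*d^2 + 4*d^4) = 4*A^13 + 48*A^9 + 88*A^5 + 48*A + 4*A^-3
  A^3 * (53*d + 30*d^3 + d^5) = -A^13 - 35*A^9 - 153*A^5 - 153*A - 35*A^-3 - A^-7
  A^1 * (35 + 80*d^2 + 11*d^4) = 11*A^9 + 124*A^5 + 261*A + 124*A^-3 + 11*A^-7
  A^-1 * (86*d + 39*d^3 + d^5) = -A^9 - 44*A^5 - 213*A - 213*A^-3 - 44*A^-7 - A^-11
  A^-3 * (21 + 58*d^2 + 5*d^4) = 5*A^5 + 78*A + 167*A^-3 + 78*A^-7 + 5*A^-11
  A^-5 * (26*d + 10*d^3) = -10*A - 56*A^-3 - 56*A^-7 - 10*A^-11
  A^-7 * (3 + 6*d^2) = 6*A^-3 + 15*A^-7 + 6*A^-11
  A^-9 * (d) = -A^-7 - A^-11
Summing the groups: <K> = A^17 - 2*A^13 + 2*A^9 - 3*A^5 + 3*A - 3*A^-3 + 2*A^-7 - A^-11
Normalise by the writhe: (-A^3)^(-w) = (-A^3)^(1) = -A^3, so f(A) = -A^3 * <K> = -A^20 + 2*A^16 - 2*A^12 + 3*A^8 - 3*A^4 + 3 - 2*A^-4 + A^-8.
Substitute A = t^(-1/4), i.e. A^e → t^(-e/4): V(t) = t^2 - 2*t + 3 - 3*t^-1 + 3*t^-2 - 2*t^-3 + 2*t^-4 - t^-5

Answer: t^2 - 2*t + 3 - 3*t^-1 + 3*t^-2 - 2*t^-3 + 2*t^-4 - t^-5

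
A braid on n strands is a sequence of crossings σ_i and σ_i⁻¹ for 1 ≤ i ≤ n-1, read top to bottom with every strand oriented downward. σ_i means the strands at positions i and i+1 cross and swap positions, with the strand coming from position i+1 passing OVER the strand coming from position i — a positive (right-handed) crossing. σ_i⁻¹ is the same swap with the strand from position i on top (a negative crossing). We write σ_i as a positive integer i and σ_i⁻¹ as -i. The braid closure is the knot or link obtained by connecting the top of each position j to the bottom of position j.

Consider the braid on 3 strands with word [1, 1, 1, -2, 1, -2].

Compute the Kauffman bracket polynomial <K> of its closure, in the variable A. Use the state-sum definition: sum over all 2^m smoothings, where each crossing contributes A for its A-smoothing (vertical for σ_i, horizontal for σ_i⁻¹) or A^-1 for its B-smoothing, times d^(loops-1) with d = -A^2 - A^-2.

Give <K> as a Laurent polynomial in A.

A^10 - A^6 + 2*A^2 - 2*A^-2 + 2*A^-6 - 2*A^-10 + A^-14

Derivation:
Braid: s1 s1 s1 s2^-1 s1 s2^-1 on 3 strands, 6 crossings.
Writhe w = (#positive) - (#negative) = 4 - 2 = 2.
Computing the Kauffman bracket via state sum. There are 2^6 = 64 states.
For each crossing: s=0 is the vertical smoothing, s=1 horizontal. Crossing k contributes A^(sign_k * (1 - 2*s_k)); loop factor d = -A^2 - A^-2.
Tabulate the states by total A-exponent and number of loops L (A-exp: L × count):
  A^6: L=3 ×1
  A^4: L=2 ×6
  A^2: L=1 ×11, L=3 ×4
  A^0: L=2 ×19, L=4 ×1
  A^-2: L=3 ×15
  A^-4: L=4 ×6
  A^-6: L=5 ×1
Each group contributes A^e * Σ count * d^(L-1):
Powers of d = -A^2 - A^-2: d^2 = A^4 + 2 + A^-4; d^3 = -A^6 - 3*A^2 - 3*A^-2 - A^-6; d^4 = A^8 + 4*A^4 + 6 + 4*A^-4 + A^-8.
  A^6 * (d^2) = A^10 + 2*A^6 + A^2
  A^4 * (6*d) = -6*A^6 - 6*A^2
  A^2 * (11 + 4*d^2) = 4*A^6 + 19*A^2 + 4*A^-2
  A^0 * (19*d + d^3) = -A^6 - 22*A^2 - 22*A^-2 - A^-6
  A^-2 * (15*d^2) = 15*A^2 + 30*A^-2 + 15*A^-6
  A^-4 * (6*d^3) = -6*A^2 - 18*A^-2 - 18*A^-6 - 6*A^-10
  A^-6 * (d^4) = A^2 + 4*A^-2 + 6*A^-6 + 4*A^-10 + A^-14
Summing the groups: <K> = A^10 - A^6 + 2*A^2 - 2*A^-2 + 2*A^-6 - 2*A^-10 + A^-14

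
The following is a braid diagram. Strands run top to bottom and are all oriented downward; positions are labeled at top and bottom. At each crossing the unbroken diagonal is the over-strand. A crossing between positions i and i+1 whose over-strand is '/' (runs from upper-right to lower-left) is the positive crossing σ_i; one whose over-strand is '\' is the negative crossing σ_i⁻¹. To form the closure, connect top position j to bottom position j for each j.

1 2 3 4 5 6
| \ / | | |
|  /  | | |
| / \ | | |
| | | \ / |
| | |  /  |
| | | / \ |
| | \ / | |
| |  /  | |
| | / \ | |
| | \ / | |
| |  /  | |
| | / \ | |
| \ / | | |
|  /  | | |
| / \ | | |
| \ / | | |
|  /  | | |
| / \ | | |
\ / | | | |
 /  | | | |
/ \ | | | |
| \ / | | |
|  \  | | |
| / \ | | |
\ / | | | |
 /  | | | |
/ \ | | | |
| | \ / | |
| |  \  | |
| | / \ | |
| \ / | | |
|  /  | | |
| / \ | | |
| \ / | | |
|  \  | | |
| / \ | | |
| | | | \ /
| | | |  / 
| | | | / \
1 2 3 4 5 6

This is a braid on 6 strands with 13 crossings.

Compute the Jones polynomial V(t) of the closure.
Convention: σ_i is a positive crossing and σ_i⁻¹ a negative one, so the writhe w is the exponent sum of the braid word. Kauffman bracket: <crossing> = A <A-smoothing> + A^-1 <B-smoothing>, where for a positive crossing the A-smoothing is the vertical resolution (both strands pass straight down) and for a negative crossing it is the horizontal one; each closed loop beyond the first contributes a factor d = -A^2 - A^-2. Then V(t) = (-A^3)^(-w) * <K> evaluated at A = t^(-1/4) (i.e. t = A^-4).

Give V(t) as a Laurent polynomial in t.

Reading the diagram top to bottom ('/'-over between positions i,i+1 = s_i, '\'-over = s_i^-1): braid word = s2 s4 s3 s3 s2 s2 s1 s2^-1 s1 s3^-1 s2 s2^-1 s5.
The presented braid s2 s4 s3 s3 s2 s2 s1 s2^-1 s1 s3^-1 s2 s2^-1 s5 on 6 strands reduces by inverse Markov moves (closure unchanged at each step):
  Destabilize: the word has the form β·s5 where s5 occurs only as the final letter (β ∈ B_5); drop it and the last strand → 5 strands.
  Deconjugate: the word is γ·β·γ⁻¹ with γ = s2 (prefix) and γ⁻¹ = s2^-1 (suffix); strip both.
Reduced to β = s4 s3 s3 s2 s2 s1 s2^-1 s1 s3^-1 s2 on 5 strands, 10 crossings.
Compute on β:
Braid: s4 s3 s3 s2 s2 s1 s2^-1 s1 s3^-1 s2 on 5 strands, 10 crossings.
Writhe w = (#positive) - (#negative) = 8 - 2 = 6.
Enumerate smoothing states for the bracket polynomial. There are 2^10 = 1024 states.
For each crossing: s=0 is the vertical smoothing, s=1 horizontal. Crossing k contributes A^(sign_k * (1 - 2*s_k)); loop factor d = -A^2 - A^-2.
Tabulate the states by total A-exponent and number of loops L (A-exp: L × count):
  A^10: L=3 ×1
  A^8: L=2 ×3, L=4 ×7
  A^6: L=1 ×2, L=3 ×29, L=5 ×14
  A^4: L=2 ×39, L=4 ×72, L=6 ×9
  A^2: L=1 ×17, L=3 ×137, L=5 ×54, L=7 ×2
  A^0: L=2 ×109, L=4 ×128, L=6 ×15
  A^-2: L=1 ×30, L=3 ×132, L=5 ×47, L=7 ×1
  A^-4: L=2 ×49, L=4 ×65, L=6 ×6
  A^-6: L=3 ×31, L=5 ×14
  A^-8: L=4 ×9, L=6 ×1
  A^-10: L=5 ×1
Each group contributes A^e * Σ count * d^(L-1):
Powers of d = -A^2 - A^-2: d^2 = A^4 + 2 + A^-4; d^3 = -A^6 - 3*A^2 - 3*A^-2 - A^-6; d^4 = A^8 + 4*A^4 + 6 + 4*A^-4 + A^-8; d^5 = -A^10 - 5*A^6 - 10*A^2 - 10*A^-2 - 5*A^-6 - A^-10; d^6 = A^12 + 6*A^8 + 15*A^4 + 20 + 15*A^-4 + 6*A^-8 + A^-12.
  A^10 * (d^2) = A^14 + 2*A^10 + A^6
  A^8 * (3*d + 7*d^3) = -7*A^14 - 24*A^10 - 24*A^6 - 7*A^2
  A^6 * (2 + 29*d^2 + 14*d^4) = 14*A^14 + 85*A^10 + 144*A^6 + 85*A^2 + 14*A^-2
  A^4 * (39*d + 72*d^3 + 9*d^5) = -9*A^14 - 117*A^10 - 345*A^6 - 345*A^2 - 117*A^-2 - 9*A^-6
  A^2 * (17 + 137*d^2 + 54*d^4 + 2*d^6) = 2*A^14 + 66*A^10 + 383*A^6 + 655*A^2 + 383*A^-2 + 66*A^-6 + 2*A^-10
  A^0 * (109*d + 128*d^3 + 15*d^5) = -15*A^10 - 203*A^6 - 643*A^2 - 643*A^-2 - 203*A^-6 - 15*A^-10
  A^-2 * (30 + 132*d^2 + 47*d^4 + d^6) = A^10 + 53*A^6 + 335*A^2 + 596*A^-2 + 335*A^-6 + 53*A^-10 + A^-14
  A^-4 * (49*d + 65*d^3 + 6*d^5) = -6*A^6 - 95*A^2 - 304*A^-2 - 304*A^-6 - 95*A^-10 - 6*A^-14
  A^-6 * (31*d^2 + 14*d^4) = 14*A^2 + 87*A^-2 + 146*A^-6 + 87*A^-10 + 14*A^-14
  A^-8 * (9*d^3 + d^5) = -A^2 - 14*A^-2 - 37*A^-6 - 37*A^-10 - 14*A^-14 - A^-18
  A^-10 * (d^4) = A^-2 + 4*A^-6 + 6*A^-10 + 4*A^-14 + A^-18
Summing the groups: <K> = A^14 - 2*A^10 + 3*A^6 - 2*A^2 + 3*A^-2 - 2*A^-6 + A^-10 - A^-14
Normalise by the writhe: (-A^3)^(-w) = (-A^3)^(-6) = A^-18, so f(A) = A^-18 * <K> = A^-4 - 2*A^-8 + 3*A^-12 - 2*A^-16 + 3*A^-20 - 2*A^-24 + A^-28 - A^-32.
Substitute A = t^(-1/4), i.e. A^e → t^(-e/4): V(t) = -t^8 + t^7 - 2*t^6 + 3*t^5 - 2*t^4 + 3*t^3 - 2*t^2 + t

Answer: -t^8 + t^7 - 2*t^6 + 3*t^5 - 2*t^4 + 3*t^3 - 2*t^2 + t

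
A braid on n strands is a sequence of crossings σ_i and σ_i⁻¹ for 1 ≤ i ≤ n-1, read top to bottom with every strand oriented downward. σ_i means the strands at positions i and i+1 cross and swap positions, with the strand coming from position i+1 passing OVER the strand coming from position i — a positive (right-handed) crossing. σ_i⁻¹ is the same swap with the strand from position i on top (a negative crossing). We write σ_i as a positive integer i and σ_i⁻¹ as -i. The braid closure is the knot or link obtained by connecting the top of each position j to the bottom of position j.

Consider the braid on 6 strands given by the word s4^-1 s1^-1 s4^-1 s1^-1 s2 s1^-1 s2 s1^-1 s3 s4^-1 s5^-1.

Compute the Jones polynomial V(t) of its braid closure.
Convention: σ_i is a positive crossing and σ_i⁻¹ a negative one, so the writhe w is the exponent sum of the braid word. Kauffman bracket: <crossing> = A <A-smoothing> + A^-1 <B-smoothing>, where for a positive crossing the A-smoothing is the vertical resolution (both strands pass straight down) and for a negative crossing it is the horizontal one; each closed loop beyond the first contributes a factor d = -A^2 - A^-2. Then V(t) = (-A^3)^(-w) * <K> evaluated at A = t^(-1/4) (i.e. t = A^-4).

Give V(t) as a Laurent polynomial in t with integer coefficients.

The presented braid s4^-1 s1^-1 s4^-1 s1^-1 s2 s1^-1 s2 s1^-1 s3 s4^-1 s5^-1 on 6 strands reduces by inverse Markov moves (closure unchanged at each step):
  Destabilize: the word has the form β·s5^-1 where s5^-1 occurs only as the final letter (β ∈ B_5); drop it and the last strand → 5 strands.
Reduced to β = s4^-1 s1^-1 s4^-1 s1^-1 s2 s1^-1 s2 s1^-1 s3 s4^-1 on 5 strands, 10 crossings.
Compute on β:
Braid: s4^-1 s1^-1 s4^-1 s1^-1 s2 s1^-1 s2 s1^-1 s3 s4^-1 on 5 strands, 10 crossings.
Writhe w = (#positive) - (#negative) = 3 - 7 = -4.
State-sum expansion of <K>. There are 2^10 = 1024 states.
Smooth each crossing (0=||, 1=⌣⌢); contribution A^(Σ sign_k(1-2s_k)) * d^(L-1).
Tabulate the states by total A-exponent and number of loops L (A-exp: L × count):
  A^10: L=8 ×1
  A^8: L=7 ×10
  A^6: L=6 ×45
  A^4: L=5 ×118, L=7 ×2
  A^2: L=4 ×195, L=6 ×15
  A^0: L=3 ×203, L=5 ×49
  A^-2: L=2 ×123, L=4 ×85, L=6 ×2
  A^-4: L=1 ×33, L=3 ×78, L=5 ×9
  A^-6: L=2 ×29, L=4 ×16
  A^-8: L=3 ×9, L=5 ×1
  A^-10: L=4 ×1
Each group contributes A^e * Σ count * d^(L-1):
Powers of d = -A^2 - A^-2: d^2 = A^4 + 2 + A^-4; d^3 = -A^6 - 3*A^2 - 3*A^-2 - A^-6; d^4 = A^8 + 4*A^4 + 6 + 4*A^-4 + A^-8; d^5 = -A^10 - 5*A^6 - 10*A^2 - 10*A^-2 - 5*A^-6 - A^-10; d^6 = A^12 + 6*A^8 + 15*A^4 + 20 + 15*A^-4 + 6*A^-8 + A^-12; d^7 = -A^14 - 7*A^10 - 21*A^6 - 35*A^2 - 35*A^-2 - 21*A^-6 - 7*A^-10 - A^-14.
  A^10 * (d^7) = -A^24 - 7*A^20 - 21*A^16 - 35*A^12 - 35*A^8 - 21*A^4 - 7 - A^-4
  A^8 * (10*d^6) = 10*A^20 + 60*A^16 + 150*A^12 + 200*A^8 + 150*A^4 + 60 + 10*A^-4
  A^6 * (45*d^5) = -45*A^16 - 225*A^12 - 450*A^8 - 450*A^4 - 225 - 45*A^-4
  A^4 * (118*d^4 + 2*d^6) = 2*A^16 + 130*A^12 + 502*A^8 + 748*A^4 + 502 + 130*A^-4 + 2*A^-8
  A^2 * (195*d^3 + 15*d^5) = -15*A^12 - 270*A^8 - 735*A^4 - 735 - 270*A^-4 - 15*A^-8
  A^0 * (203*d^2 + 49*d^4) = 49*A^8 + 399*A^4 + 700 + 399*A^-4 + 49*A^-8
  A^-2 * (123*d + 85*d^3 + 2*d^5) = -2*A^8 - 95*A^4 - 398 - 398*A^-4 - 95*A^-8 - 2*A^-12
  A^-4 * (33 + 78*d^2 + 9*d^4) = 9*A^4 + 114 + 243*A^-4 + 114*A^-8 + 9*A^-12
  A^-6 * (29*d + 16*d^3) = -16 - 77*A^-4 - 77*A^-8 - 16*A^-12
  A^-8 * (9*d^2 + d^4) = 1 + 13*A^-4 + 24*A^-8 + 13*A^-12 + A^-16
  A^-10 * (d^3) = -A^-4 - 3*A^-8 - 3*A^-12 - A^-16
Summing the groups: <K> = -A^24 + 3*A^20 - 4*A^16 + 5*A^12 - 6*A^8 + 5*A^4 - 4 + 3*A^-4 - A^-8 + A^-12
Normalise by the writhe: (-A^3)^(-w) = (-A^3)^(4) = A^12, so f(A) = A^12 * <K> = -A^36 + 3*A^32 - 4*A^28 + 5*A^24 - 6*A^20 + 5*A^16 - 4*A^12 + 3*A^8 - A^4 + 1.
Substitute A = t^(-1/4), i.e. A^e → t^(-e/4): V(t) = 1 - t^-1 + 3*t^-2 - 4*t^-3 + 5*t^-4 - 6*t^-5 + 5*t^-6 - 4*t^-7 + 3*t^-8 - t^-9

Answer: 1 - t^-1 + 3*t^-2 - 4*t^-3 + 5*t^-4 - 6*t^-5 + 5*t^-6 - 4*t^-7 + 3*t^-8 - t^-9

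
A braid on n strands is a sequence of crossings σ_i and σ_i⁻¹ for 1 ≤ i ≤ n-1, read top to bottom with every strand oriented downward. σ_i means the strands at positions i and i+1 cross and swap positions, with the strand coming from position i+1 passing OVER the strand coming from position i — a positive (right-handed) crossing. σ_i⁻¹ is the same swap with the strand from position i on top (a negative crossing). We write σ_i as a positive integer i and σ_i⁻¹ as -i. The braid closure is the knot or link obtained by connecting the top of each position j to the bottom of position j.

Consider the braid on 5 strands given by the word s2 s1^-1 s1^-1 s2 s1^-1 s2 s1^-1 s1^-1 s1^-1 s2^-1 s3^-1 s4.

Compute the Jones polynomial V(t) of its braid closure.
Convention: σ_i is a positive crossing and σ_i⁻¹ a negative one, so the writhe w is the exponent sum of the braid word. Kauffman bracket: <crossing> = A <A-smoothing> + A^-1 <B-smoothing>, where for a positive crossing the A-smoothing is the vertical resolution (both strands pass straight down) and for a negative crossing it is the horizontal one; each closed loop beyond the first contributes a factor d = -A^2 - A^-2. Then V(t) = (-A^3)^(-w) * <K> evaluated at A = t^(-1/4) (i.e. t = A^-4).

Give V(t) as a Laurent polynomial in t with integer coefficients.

The presented braid s2 s1^-1 s1^-1 s2 s1^-1 s2 s1^-1 s1^-1 s1^-1 s2^-1 s3^-1 s4 on 5 strands reduces by inverse Markov moves (closure unchanged at each step):
  Destabilize: the word has the form β·s4 where s4 occurs only as the final letter (β ∈ B_4); drop it and the last strand → 4 strands.
  Destabilize: the word has the form β·s3^-1 where s3^-1 occurs only as the final letter (β ∈ B_3); drop it and the last strand → 3 strands.
  Deconjugate: the word is γ·β·γ⁻¹ with γ = s2 (prefix) and γ⁻¹ = s2^-1 (suffix); strip both.
Reduced to β = s1^-1 s1^-1 s2 s1^-1 s2 s1^-1 s1^-1 s1^-1 on 3 strands, 8 crossings.
Compute on β:
Braid: s1^-1 s1^-1 s2 s1^-1 s2 s1^-1 s1^-1 s1^-1 on 3 strands, 8 crossings.
Writhe w = (#positive) - (#negative) = 2 - 6 = -4.
Computing the Kauffman bracket via state sum. There are 2^8 = 256 states.
Each crossing splits two ways (0=vertical, 1=horizontal). The state's weight is A^(#A-smoothings - #B-smoothings) * d^(loops - 1).
Tabulate the states by total A-exponent and number of loops L (A-exp: L × count):
  A^8: L=7 ×1
  A^6: L=6 ×8
  A^4: L=5 ×28
  A^2: L=4 ×55, L=6 ×1
  A^0: L=3 ×65, L=5 ×5
  A^-2: L=2 ×46, L=4 ×10
  A^-4: L=1 ×17, L=3 ×11
  A^-6: L=2 ×8
  A^-8: L=3 ×1
Each group contributes A^e * Σ count * d^(L-1):
Powers of d = -A^2 - A^-2: d^2 = A^4 + 2 + A^-4; d^3 = -A^6 - 3*A^2 - 3*A^-2 - A^-6; d^4 = A^8 + 4*A^4 + 6 + 4*A^-4 + A^-8; d^5 = -A^10 - 5*A^6 - 10*A^2 - 10*A^-2 - 5*A^-6 - A^-10; d^6 = A^12 + 6*A^8 + 15*A^4 + 20 + 15*A^-4 + 6*A^-8 + A^-12.
  A^8 * (d^6) = A^20 + 6*A^16 + 15*A^12 + 20*A^8 + 15*A^4 + 6 + A^-4
  A^6 * (8*d^5) = -8*A^16 - 40*A^12 - 80*A^8 - 80*A^4 - 40 - 8*A^-4
  A^4 * (28*d^4) = 28*A^12 + 112*A^8 + 168*A^4 + 112 + 28*A^-4
  A^2 * (55*d^3 + d^5) = -A^12 - 60*A^8 - 175*A^4 - 175 - 60*A^-4 - A^-8
  A^0 * (65*d^2 + 5*d^4) = 5*A^8 + 85*A^4 + 160 + 85*A^-4 + 5*A^-8
  A^-2 * (46*d + 10*d^3) = -10*A^4 - 76 - 76*A^-4 - 10*A^-8
  A^-4 * (17 + 11*d^2) = 11 + 39*A^-4 + 11*A^-8
  A^-6 * (8*d) = -8*A^-4 - 8*A^-8
  A^-8 * (d^2) = A^-4 + 2*A^-8 + A^-12
Summing the groups: <K> = A^20 - 2*A^16 + 2*A^12 - 3*A^8 + 3*A^4 - 2 + 2*A^-4 - A^-8 + A^-12
Normalise by the writhe: (-A^3)^(-w) = (-A^3)^(4) = A^12, so f(A) = A^12 * <K> = A^32 - 2*A^28 + 2*A^24 - 3*A^20 + 3*A^16 - 2*A^12 + 2*A^8 - A^4 + 1.
Substitute A = t^(-1/4), i.e. A^e → t^(-e/4): V(t) = 1 - t^-1 + 2*t^-2 - 2*t^-3 + 3*t^-4 - 3*t^-5 + 2*t^-6 - 2*t^-7 + t^-8

Answer: 1 - t^-1 + 2*t^-2 - 2*t^-3 + 3*t^-4 - 3*t^-5 + 2*t^-6 - 2*t^-7 + t^-8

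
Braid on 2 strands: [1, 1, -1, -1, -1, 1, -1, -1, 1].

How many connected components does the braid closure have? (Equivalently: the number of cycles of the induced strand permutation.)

Track the strand permutation on 2 strands, starting from identity.
  step 1: s1 swaps positions 1,2 -> [2 1]
  step 2: s1 swaps positions 1,2 -> [1 2]
  step 3: s1^-1 swaps positions 1,2 -> [2 1]
  step 4: s1^-1 swaps positions 1,2 -> [1 2]
  step 5: s1^-1 swaps positions 1,2 -> [2 1]
  step 6: s1 swaps positions 1,2 -> [1 2]
  step 7: s1^-1 swaps positions 1,2 -> [2 1]
  step 8: s1^-1 swaps positions 1,2 -> [1 2]
  step 9: s1 swaps positions 1,2 -> [2 1]
Final permutation (position -> original strand): [2 1]
Closure components = cycle count of this permutation = 1.

Answer: 1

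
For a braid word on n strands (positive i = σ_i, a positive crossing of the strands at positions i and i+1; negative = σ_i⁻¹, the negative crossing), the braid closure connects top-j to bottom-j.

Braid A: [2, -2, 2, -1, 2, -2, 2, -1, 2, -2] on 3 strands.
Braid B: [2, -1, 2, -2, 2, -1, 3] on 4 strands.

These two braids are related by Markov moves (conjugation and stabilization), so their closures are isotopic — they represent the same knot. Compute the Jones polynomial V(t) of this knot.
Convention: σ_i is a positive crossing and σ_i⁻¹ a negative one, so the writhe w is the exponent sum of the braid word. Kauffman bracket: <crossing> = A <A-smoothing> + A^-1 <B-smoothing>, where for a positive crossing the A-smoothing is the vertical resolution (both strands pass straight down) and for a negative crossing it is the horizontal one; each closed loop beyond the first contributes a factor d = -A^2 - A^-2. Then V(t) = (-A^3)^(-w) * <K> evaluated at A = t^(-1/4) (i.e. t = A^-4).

t^2 - t + 1 - t^-1 + t^-2

Derivation:
Markov-equivalent braids have isotopic closures, hence identical knot invariants. Strip the Markov moves from each word to reach a common short braid β, then compute V(t) once on β.
Braid A: s2 s2^-1 s2 s1^-1 s2 s2^-1 s2 s1^-1 s2 s2^-1 on 3 strands reduces by inverse Markov moves (closure unchanged at each step):
  Deconjugate: the word is γ·β·γ⁻¹ with γ = s2 s2^-1 (prefix) and γ⁻¹ = s2 s2^-1 (suffix); strip both.
Reduced to β = s2 s1^-1 s2 s2^-1 s2 s1^-1 on 3 strands, 6 crossings.
Braid B: s2 s1^-1 s2 s2^-1 s2 s1^-1 s3 on 4 strands reduces by inverse Markov moves (closure unchanged at each step):
  Destabilize: the word has the form β·s3 where s3 occurs only as the final letter (β ∈ B_3); drop it and the last strand → 3 strands.
Reduced to β = s2 s1^-1 s2 s2^-1 s2 s1^-1 on 3 strands, 6 crossings.
Both give the same β = s2 s1^-1 s2 s2^-1 s2 s1^-1 on 3 strands, so one state sum suffices:
First cancel adjacent σ_i σ_i⁻¹ pairs (Reidemeister II — same braid, same closure): s2 s1^-1 s2 s2^-1 s2 s1^-1 → s2 s1^-1 s2 s1^-1.
Braid: s2 s1^-1 s2 s1^-1 on 3 strands, 4 crossings.
Writhe w = (#positive) - (#negative) = 2 - 2 = 0.
Computing the Kauffman bracket via state sum. There are 2^4 = 16 states.
Smooth each crossing (0=||, 1=⌣⌢); contribution A^(Σ sign_k(1-2s_k)) * d^(L-1).
  state 0000: A-exp=+0, loops=3, term = A^0 * d^2
  state 0001: A-exp=+2, loops=2, term = A^2 * d^1
  state 0010: A-exp=-2, loops=2, term = A^-2 * d^1
  state 0011: A-exp=+0, loops=1, term = A^0 * d^0
  state 0100: A-exp=+2, loops=2, term = A^2 * d^1
  state 0101: A-exp=+4, loops=3, term = A^4 * d^2
  state 0110: A-exp=+0, loops=1, term = A^0 * d^0
  state 0111: A-exp=+2, loops=2, term = A^2 * d^1
  state 1000: A-exp=-2, loops=2, term = A^-2 * d^1
  state 1001: A-exp=+0, loops=1, term = A^0 * d^0
  state 1010: A-exp=-4, loops=3, term = A^-4 * d^2
  state 1011: A-exp=-2, loops=2, term = A^-2 * d^1
  state 1100: A-exp=+0, loops=1, term = A^0 * d^0
  state 1101: A-exp=+2, loops=2, term = A^2 * d^1
  state 1110: A-exp=-2, loops=2, term = A^-2 * d^1
  state 1111: A-exp=+0, loops=1, term = A^0 * d^0
Collect the terms by A-exponent (count of states per loop number):
Powers of d = -A^2 - A^-2: d^2 = A^4 + 2 + A^-4.
  A^4 * (d^2) = A^8 + 2*A^4 + 1
  A^2 * (4*d) = -4*A^4 - 4
  A^0 * (5 + d^2) = A^4 + 7 + A^-4
  A^-2 * (4*d) = -4 - 4*A^-4
  A^-4 * (d^2) = 1 + 2*A^-4 + A^-8
Summing the groups: <K> = A^8 - A^4 + 1 - A^-4 + A^-8
Normalise by the writhe: (-A^3)^(-w) = (-A^3)^(0) = 1, so f(A) = 1 * <K> = A^8 - A^4 + 1 - A^-4 + A^-8.
Substitute A = t^(-1/4), i.e. A^e → t^(-e/4): V(t) = t^2 - t + 1 - t^-1 + t^-2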